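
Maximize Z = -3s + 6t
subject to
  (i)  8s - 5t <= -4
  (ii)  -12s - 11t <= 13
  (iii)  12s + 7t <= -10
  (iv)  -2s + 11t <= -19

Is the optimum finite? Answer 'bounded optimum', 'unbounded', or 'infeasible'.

infeasible

The boundaries 8s - 5t = -4 and -12s - 11t = 13 meet at (-109/148, -14/37), but that point violates -2s + 11t ≤ -19. Every candidate vertex is excluded by some other constraint, so the feasible region is empty.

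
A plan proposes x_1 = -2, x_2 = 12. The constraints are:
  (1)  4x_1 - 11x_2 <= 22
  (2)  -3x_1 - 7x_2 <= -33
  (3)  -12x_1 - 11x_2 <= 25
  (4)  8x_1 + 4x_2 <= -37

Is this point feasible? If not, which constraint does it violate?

Constraint (4): 8x_1 + 4x_2 = 32, which is not ≤ -37. All other constraints are satisfied.

not feasible — violates (4)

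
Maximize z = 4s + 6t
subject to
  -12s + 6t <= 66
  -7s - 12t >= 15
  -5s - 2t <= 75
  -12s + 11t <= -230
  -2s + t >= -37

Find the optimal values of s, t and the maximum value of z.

s = 429/31, t = -289/31, maximum z = -18/31

The binding constraints are -7s - 12t = 15 and -2s + t = -37.
Solving simultaneously gives s = 429/31, t = -289/31.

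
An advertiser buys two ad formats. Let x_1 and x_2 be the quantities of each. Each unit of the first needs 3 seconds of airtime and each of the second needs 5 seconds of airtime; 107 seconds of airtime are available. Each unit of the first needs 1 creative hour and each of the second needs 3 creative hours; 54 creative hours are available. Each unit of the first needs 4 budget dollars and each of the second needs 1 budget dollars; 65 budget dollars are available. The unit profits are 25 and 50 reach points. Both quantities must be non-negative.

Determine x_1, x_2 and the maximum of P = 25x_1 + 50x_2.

x_1 = 51/4, x_2 = 55/4, maximum P = 4025/4

Extreme points and P = 25x_1 + 50x_2:
  (0, 0) → P = 0
  (0, 18) → P = 900
  (65/4, 0) → P = 1625/4
  (51/4, 55/4) → P = 4025/4
  (218/17, 233/17) → P = 17100/17

The binding constraints are 3x_1 + 5x_2 = 107 and x_1 + 3x_2 = 54.
Solving simultaneously gives x_1 = 51/4, x_2 = 55/4.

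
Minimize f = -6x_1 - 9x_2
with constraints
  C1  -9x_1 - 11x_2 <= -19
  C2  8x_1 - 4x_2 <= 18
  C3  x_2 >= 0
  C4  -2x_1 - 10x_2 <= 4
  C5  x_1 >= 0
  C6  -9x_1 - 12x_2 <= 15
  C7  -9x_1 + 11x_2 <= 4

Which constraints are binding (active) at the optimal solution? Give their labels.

Vertices and f = -6x_1 - 9x_2:
  (19/9, 0) → f = -38/3
  (5/6, 23/22) → f = -317/22
  (9/4, 0) → f = -27/2
  (107/26, 97/26) → f = -1515/26

The minimum is at (107/26, 97/26). Substituting into each constraint, equality holds for C2 and C7; the remaining constraints have slack.

C2 and C7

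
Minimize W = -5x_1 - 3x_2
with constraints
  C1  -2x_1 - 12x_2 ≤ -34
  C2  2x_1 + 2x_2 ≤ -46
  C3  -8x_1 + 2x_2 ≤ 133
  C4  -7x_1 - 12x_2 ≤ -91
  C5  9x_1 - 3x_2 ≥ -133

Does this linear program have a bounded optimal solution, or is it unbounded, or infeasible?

The boundaries -2x_1 - 12x_2 = -34 and -7x_1 - 12x_2 = -91 meet at (57/5, 14/15), but that point violates 2x_1 + 2x_2 ≤ -46. Every candidate vertex is excluded by some other constraint, so the feasible region is empty.

infeasible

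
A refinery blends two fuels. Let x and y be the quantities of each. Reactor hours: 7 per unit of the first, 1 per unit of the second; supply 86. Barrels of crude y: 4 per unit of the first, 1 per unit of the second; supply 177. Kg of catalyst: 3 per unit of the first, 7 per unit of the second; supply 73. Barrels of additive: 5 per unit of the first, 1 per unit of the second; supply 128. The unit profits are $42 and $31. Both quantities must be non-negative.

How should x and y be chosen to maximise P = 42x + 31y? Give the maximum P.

Feasible corners and P = 42x + 31y:
  (0, 0) → P = 0
  (0, 73/7) → P = 2263/7
  (86/7, 0) → P = 516
  (23/2, 11/2) → P = 1307/2

At the optimal vertex, 7x + y = 86 and 3x + 7y = 73.
Solving simultaneously gives x = 23/2, y = 11/2.

x = 23/2, y = 11/2, maximum P = 1307/2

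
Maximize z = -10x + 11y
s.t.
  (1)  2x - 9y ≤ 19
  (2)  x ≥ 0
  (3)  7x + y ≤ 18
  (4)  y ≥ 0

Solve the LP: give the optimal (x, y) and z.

Corner points and z = -10x + 11y:
  (0, 18) → z = 198
  (0, 0) → z = 0
  (18/7, 0) → z = -180/7

x = 0, y = 18, maximum z = 198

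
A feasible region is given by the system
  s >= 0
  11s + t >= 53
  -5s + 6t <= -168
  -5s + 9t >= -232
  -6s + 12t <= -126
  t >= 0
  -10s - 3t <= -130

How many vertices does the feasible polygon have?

Of the 21 pairwise boundary intersections, those satisfying every inequality are:
  (105/2, 63/4)
  (168/5, 0)
  (275, 127)
  (232/5, 0)

4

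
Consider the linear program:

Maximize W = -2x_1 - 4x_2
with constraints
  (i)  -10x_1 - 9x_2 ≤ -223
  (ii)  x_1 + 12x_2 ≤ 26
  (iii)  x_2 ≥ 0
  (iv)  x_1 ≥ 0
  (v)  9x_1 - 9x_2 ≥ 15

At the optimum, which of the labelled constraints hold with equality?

Feasible corners and W = -2x_1 - 4x_2:
  (22, 1/3) → W = -136/3
  (223/10, 0) → W = -223/5
  (26, 0) → W = -52

The maximum is at (223/10, 0). Substituting into each constraint, equality holds for (i) and (iii); the remaining constraints have slack.

(i) and (iii)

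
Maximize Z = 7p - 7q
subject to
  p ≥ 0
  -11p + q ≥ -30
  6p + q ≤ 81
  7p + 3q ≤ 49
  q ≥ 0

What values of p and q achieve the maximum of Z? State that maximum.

Extreme points and Z = 7p - 7q:
  (0, 49/3) → Z = -343/3
  (0, 0) → Z = 0
  (139/40, 329/40) → Z = -133/4
  (30/11, 0) → Z = 210/11

The optimum lies where -11p + q = -30 and q = 0.
Solving simultaneously gives p = 30/11, q = 0.

p = 30/11, q = 0, maximum Z = 210/11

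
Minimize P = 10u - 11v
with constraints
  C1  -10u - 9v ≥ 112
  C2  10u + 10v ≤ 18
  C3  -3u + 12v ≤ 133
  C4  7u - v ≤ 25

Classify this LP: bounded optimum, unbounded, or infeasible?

unbounded

From the feasible point (-121/7, 142/21), moving in the direction (-12, -3) keeps every constraint satisfied while P decreases without bound.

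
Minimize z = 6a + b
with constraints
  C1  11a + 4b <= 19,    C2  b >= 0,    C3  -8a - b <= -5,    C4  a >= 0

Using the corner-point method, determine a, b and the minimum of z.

a = 5/8, b = 0, minimum z = 15/4

Corner points and z = 6a + b:
  (19/11, 0) → z = 114/11
  (1/21, 97/21) → z = 103/21
  (5/8, 0) → z = 15/4

The binding constraints are b = 0 and -8a - b = -5.
Solving simultaneously gives a = 5/8, b = 0.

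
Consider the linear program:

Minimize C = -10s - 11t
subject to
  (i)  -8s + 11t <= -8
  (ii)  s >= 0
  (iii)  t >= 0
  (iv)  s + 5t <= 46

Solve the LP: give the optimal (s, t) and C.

s = 46, t = 0, minimum C = -460

Feasible corners and C = -10s - 11t:
  (1, 0) → C = -10
  (182/17, 120/17) → C = -3140/17
  (46, 0) → C = -460

The optimum lies where t = 0 and s + 5t = 46.
Solving simultaneously gives s = 46, t = 0.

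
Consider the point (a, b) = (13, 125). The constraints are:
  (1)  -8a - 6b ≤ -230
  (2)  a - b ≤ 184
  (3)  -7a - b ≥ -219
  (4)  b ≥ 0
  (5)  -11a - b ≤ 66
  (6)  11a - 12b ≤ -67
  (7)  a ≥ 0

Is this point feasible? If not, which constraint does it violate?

feasible

(1): -854 ≤ -230 ✓
(2): -112 ≤ 184 ✓
(3): -216 ≥ -219 ✓
(4): 125 ≥ 0 ✓
(5): -268 ≤ 66 ✓
(6): -1357 ≤ -67 ✓
(7): 13 ≥ 0 ✓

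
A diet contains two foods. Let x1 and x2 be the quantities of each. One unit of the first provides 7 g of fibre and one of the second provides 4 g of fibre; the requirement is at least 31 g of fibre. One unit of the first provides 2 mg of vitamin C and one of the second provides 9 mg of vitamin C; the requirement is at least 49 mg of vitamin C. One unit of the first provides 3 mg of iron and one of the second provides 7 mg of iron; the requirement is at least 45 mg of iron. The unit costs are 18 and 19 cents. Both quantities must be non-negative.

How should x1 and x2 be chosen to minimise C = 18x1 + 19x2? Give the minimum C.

The feasible region is unbounded (it extends along (0, 1), (1, 0)), but C strictly increases along every unbounded feasible direction, so there is no improving ray and the minimum is attained at a vertex.

x1 = 1, x2 = 6, minimum C = 132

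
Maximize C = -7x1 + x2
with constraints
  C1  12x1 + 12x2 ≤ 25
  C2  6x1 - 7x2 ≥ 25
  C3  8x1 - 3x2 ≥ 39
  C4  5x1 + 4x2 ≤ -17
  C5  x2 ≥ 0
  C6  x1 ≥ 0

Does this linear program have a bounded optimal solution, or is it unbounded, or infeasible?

infeasible

The boundaries 8x1 - 3x2 = 39 and 5x1 + 4x2 = -17 meet at (105/47, -331/47), but that point violates x2 ≥ 0. Every candidate vertex is excluded by some other constraint, so the feasible region is empty.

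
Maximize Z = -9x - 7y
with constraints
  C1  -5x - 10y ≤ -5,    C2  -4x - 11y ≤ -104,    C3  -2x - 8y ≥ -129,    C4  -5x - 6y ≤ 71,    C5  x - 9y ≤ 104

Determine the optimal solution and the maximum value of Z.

x = -671/14, y = 787/28, maximum Z = 6569/28

Corner points and Z = -9x - 7y:
  (-1405/31, 804/31) → Z = 7017/31
  (2080/47, -312/47) → Z = -16536/47
  (-671/14, 787/28) → Z = 6569/28
  (1993/26, -79/26) → Z = -8692/13

The optimum lies where -2x - 8y = -129 and -5x - 6y = 71.
Solving simultaneously gives x = -671/14, y = 787/28.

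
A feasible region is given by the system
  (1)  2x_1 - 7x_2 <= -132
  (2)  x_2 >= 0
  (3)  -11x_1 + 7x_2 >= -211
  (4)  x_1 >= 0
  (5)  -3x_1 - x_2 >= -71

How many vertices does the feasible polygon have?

Intersecting each pair of boundary lines and keeping only the points that satisfy every inequality leaves:
  (0, 132/7)
  (365/23, 538/23)
  (0, 71)

3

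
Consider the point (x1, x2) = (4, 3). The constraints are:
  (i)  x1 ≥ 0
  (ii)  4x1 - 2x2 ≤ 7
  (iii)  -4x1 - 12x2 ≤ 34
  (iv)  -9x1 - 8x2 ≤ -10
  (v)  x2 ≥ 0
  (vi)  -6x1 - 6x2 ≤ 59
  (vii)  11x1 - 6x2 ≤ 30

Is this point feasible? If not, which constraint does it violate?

Constraint (ii): 4x1 - 2x2 = 10, which is not ≤ 7. All other constraints are satisfied.

not feasible — violates (ii)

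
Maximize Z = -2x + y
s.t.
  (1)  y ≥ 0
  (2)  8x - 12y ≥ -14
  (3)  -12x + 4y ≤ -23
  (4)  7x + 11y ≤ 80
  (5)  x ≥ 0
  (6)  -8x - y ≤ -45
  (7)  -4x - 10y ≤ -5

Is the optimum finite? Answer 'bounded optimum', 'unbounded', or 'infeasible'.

Feasible corners and Z = -2x + y:
  (80/7, 0) → Z = -160/7
  (45/8, 0) → Z = -45/4
  (415/81, 325/81) → Z = -505/81
The feasible region has finitely many vertices and no improving ray; the maximum is -505/81 at (415/81, 325/81).

bounded optimum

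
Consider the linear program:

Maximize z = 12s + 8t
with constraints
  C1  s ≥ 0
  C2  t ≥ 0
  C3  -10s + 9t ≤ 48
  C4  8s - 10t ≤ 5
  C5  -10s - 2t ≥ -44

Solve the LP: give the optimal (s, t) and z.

s = 30/11, t = 92/11, maximum z = 1096/11

Feasible corners and z = 12s + 8t:
  (0, 0) → z = 0
  (0, 16/3) → z = 128/3
  (5/8, 0) → z = 15/2
  (30/11, 92/11) → z = 1096/11
  (225/58, 151/58) → z = 1954/29

The binding constraints are -10s + 9t = 48 and -10s - 2t = -44.
Solving simultaneously gives s = 30/11, t = 92/11.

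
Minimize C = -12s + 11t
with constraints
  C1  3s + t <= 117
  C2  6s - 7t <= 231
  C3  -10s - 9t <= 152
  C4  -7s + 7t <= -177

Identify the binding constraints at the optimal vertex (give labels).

C1 and C2

Vertices and C = -12s + 11t:
  (350/9, 1/3) → C = -463
  (249/7, 72/7) → C = -2196/7
  (1015/124, -1611/62) → C = -23811/62
  (529/133, -2834/133) → C = -37522/133

The minimum is at (350/9, 1/3). Substituting into each constraint, equality holds for C1 and C2; the remaining constraints have slack.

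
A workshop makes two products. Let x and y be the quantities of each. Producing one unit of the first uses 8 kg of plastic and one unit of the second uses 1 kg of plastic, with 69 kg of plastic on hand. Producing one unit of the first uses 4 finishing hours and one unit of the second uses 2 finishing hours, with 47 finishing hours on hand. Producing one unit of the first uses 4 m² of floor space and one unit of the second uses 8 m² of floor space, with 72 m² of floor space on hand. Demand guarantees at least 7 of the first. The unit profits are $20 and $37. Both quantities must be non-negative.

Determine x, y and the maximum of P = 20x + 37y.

Feasible corners and P = 20x + 37y:
  (69/8, 0) → P = 345/2
  (7, 0) → P = 140
  (8, 5) → P = 345
  (7, 11/2) → P = 687/2

x = 8, y = 5, maximum P = 345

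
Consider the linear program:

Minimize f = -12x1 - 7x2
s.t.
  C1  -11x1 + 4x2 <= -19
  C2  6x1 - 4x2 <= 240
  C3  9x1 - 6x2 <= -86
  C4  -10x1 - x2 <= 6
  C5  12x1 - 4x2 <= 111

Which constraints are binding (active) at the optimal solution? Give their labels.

Extreme points and f = -12x1 - 7x2:
  (229/15, 1117/30) → f = -2663/6
  (92, 993/4) → f = -11367/4
  (505/18, 677/12) → f = -8779/12

The minimum is at (92, 993/4). Substituting into each constraint, equality holds for C1 and C5; the remaining constraints have slack.

C1 and C5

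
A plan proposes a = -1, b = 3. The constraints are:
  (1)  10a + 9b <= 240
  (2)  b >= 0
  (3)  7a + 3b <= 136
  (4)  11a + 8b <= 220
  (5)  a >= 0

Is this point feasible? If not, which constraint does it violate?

Constraint (5): a = -1, which is not ≥ 0. All other constraints are satisfied.

not feasible — violates (5)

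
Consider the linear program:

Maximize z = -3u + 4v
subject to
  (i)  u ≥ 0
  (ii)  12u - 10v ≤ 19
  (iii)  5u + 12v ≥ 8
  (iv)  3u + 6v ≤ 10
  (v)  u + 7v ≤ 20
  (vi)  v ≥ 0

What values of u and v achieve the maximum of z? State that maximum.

Vertices and z = -3u + 4v:
  (0, 2/3) → z = 8/3
  (0, 5/3) → z = 20/3
  (154/97, 1/194) → z = -460/97
  (107/51, 21/34) → z = -65/17

u = 0, v = 5/3, maximum z = 20/3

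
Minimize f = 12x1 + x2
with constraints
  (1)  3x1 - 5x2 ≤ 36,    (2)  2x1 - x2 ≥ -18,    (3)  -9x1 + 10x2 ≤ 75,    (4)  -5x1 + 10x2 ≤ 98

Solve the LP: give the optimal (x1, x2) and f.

x1 = -18, x2 = -18, minimum f = -234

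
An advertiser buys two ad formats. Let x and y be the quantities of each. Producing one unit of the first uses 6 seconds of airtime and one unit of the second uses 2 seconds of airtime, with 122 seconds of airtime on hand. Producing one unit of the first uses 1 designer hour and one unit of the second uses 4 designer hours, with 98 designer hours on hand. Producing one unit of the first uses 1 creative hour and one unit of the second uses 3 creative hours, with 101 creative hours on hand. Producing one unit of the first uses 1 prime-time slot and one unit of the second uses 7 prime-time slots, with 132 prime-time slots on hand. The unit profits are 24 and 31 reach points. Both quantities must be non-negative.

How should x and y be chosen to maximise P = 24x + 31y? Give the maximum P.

x = 59/4, y = 67/4, maximum P = 3493/4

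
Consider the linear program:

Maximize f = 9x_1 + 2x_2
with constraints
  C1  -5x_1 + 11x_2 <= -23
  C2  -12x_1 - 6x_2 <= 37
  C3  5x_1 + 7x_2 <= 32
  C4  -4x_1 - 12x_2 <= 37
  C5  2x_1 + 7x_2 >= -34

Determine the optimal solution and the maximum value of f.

Vertices and f = 9x_1 + 2x_2:
  (57/10, 1/2) → f = 523/10
  (-131/104, -277/104) → f = -1733/104
  (643/32, -313/32) → f = 5161/32

The optimum lies where 5x_1 + 7x_2 = 32 and -4x_1 - 12x_2 = 37.
Solving simultaneously gives x_1 = 643/32, x_2 = -313/32.

x_1 = 643/32, x_2 = -313/32, maximum f = 5161/32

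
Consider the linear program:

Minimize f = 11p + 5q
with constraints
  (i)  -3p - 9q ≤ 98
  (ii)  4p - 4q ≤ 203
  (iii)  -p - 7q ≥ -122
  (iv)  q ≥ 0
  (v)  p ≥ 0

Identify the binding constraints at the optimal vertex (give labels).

Vertices and f = 11p + 5q:
  (1909/32, 285/32) → f = 2803/4
  (203/4, 0) → f = 2233/4
  (0, 122/7) → f = 610/7
  (0, 0) → f = 0

The minimum is at (0, 0). Substituting into each constraint, equality holds for (iv) and (v); the remaining constraints have slack.

(iv) and (v)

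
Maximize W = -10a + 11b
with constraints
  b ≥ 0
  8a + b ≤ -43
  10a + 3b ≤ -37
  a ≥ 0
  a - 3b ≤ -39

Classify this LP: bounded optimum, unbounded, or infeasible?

The boundaries b = 0 and a - 3b = -39 meet at (-39, 0), but that point violates a ≥ 0. Every candidate vertex is excluded by some other constraint, so the feasible region is empty.

infeasible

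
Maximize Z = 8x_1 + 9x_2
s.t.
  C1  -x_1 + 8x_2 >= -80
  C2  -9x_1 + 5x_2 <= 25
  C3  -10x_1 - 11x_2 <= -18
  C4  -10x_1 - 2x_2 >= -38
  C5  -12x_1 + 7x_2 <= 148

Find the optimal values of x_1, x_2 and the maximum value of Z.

x_1 = 35/17, x_2 = 148/17, maximum Z = 1612/17

Feasible corners and Z = 8x_1 + 9x_2:
  (-185/149, 412/149) → Z = 2228/149
  (35/17, 148/17) → Z = 1612/17
  (191/45, -20/9) → Z = 628/45

At the optimal vertex, -9x_1 + 5x_2 = 25 and -10x_1 - 2x_2 = -38.
Solving simultaneously gives x_1 = 35/17, x_2 = 148/17.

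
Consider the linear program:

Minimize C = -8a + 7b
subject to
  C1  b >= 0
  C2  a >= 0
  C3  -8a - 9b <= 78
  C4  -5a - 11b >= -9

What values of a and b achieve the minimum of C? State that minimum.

Corner points and C = -8a + 7b:
  (0, 0) → C = 0
  (9/5, 0) → C = -72/5
  (0, 9/11) → C = 63/11

a = 9/5, b = 0, minimum C = -72/5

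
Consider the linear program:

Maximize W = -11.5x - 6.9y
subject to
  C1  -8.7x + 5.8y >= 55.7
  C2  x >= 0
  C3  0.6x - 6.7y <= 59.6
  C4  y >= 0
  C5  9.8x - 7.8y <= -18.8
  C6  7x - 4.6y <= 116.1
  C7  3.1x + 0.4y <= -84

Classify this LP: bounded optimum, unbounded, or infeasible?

The boundaries -8.7x + 5.8y = 55.7 and x = 0 meet at (0, 557/58), but that point violates 3.1x + 0.4y ≤ -84. Every candidate vertex is excluded by some other constraint, so the feasible region is empty.

infeasible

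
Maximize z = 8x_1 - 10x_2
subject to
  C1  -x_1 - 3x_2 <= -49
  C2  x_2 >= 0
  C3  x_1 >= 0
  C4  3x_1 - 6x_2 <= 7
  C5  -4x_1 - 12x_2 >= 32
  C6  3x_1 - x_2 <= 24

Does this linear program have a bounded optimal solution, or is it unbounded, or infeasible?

infeasible

Constraints -x_1 - 3x_2 ≤ -49 and -4x_1 - 12x_2 ≥ 32 have parallel boundaries but demand opposite sides — no point can satisfy both, so the region is empty.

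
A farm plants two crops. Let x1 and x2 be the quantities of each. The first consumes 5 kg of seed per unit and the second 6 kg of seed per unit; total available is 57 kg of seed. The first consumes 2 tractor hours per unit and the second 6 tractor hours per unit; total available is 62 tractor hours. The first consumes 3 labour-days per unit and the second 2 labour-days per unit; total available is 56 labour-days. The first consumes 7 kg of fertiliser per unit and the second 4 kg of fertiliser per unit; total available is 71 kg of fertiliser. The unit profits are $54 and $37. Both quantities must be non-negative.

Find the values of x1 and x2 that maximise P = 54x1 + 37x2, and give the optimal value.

Corner points and P = 54x1 + 37x2:
  (0, 0) → P = 0
  (0, 19/2) → P = 703/2
  (71/7, 0) → P = 3834/7
  (9, 2) → P = 560

The binding constraints are 5x1 + 6x2 = 57 and 7x1 + 4x2 = 71.
Solving simultaneously gives x1 = 9, x2 = 2.

x1 = 9, x2 = 2, maximum P = 560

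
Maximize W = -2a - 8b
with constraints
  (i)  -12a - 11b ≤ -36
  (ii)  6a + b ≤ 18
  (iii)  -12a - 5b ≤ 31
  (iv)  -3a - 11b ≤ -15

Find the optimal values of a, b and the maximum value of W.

a = 61/21, b = 4/7, maximum W = -218/21

The feasible region is unbounded (it extends along (-5, 12), (-1, 6)), but W strictly decreases along every unbounded feasible direction, so there is no improving ray and the maximum is attained at a vertex.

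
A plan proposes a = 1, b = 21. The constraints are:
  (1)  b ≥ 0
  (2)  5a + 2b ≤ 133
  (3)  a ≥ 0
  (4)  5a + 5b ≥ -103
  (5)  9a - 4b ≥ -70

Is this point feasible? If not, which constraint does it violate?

Constraint (5): 9a - 4b = -75, which is not ≥ -70. All other constraints are satisfied.

not feasible — violates (5)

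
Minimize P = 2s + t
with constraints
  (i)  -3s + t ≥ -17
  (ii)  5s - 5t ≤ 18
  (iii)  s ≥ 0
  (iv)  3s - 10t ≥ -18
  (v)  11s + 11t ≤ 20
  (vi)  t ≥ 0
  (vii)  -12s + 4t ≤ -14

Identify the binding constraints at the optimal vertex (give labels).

Feasible corners and P = 2s + t:
  (20/11, 0) → P = 40/11
  (117/88, 43/88) → P = 277/88
  (7/6, 0) → P = 7/3

The minimum is at (7/6, 0). Substituting into each constraint, equality holds for (vi) and (vii); the remaining constraints have slack.

(vi) and (vii)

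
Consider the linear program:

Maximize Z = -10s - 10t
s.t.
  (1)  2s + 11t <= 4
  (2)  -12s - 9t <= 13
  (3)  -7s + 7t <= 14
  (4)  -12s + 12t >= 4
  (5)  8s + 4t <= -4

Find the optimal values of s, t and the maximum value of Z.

s = -16/21, t = -3/7, maximum Z = 250/21

Extreme points and Z = -10s - 10t:
  (-18/13, 8/13) → Z = 100/13
  (-3/4, 1/2) → Z = 5/2
  (-31/21, 11/21) → Z = 200/21
  (-16/21, -3/7) → Z = 250/21
  (-4/9, -1/9) → Z = 50/9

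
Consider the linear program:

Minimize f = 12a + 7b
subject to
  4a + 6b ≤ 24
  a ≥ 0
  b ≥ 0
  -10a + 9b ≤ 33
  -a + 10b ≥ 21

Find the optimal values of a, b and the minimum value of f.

The optimum lies where a = 0 and -a + 10b = 21.
Solving simultaneously gives a = 0, b = 21/10.

a = 0, b = 21/10, minimum f = 147/10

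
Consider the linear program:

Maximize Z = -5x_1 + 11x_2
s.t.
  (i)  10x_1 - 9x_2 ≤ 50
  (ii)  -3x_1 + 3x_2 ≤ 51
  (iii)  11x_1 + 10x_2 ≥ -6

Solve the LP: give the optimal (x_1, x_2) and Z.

x_1 = 203, x_2 = 220, maximum Z = 1405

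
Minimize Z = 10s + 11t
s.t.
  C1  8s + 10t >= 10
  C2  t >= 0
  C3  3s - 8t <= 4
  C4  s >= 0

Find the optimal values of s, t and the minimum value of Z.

s = 0, t = 1, minimum Z = 11

Feasible corners and Z = 10s + 11t:
  (5/4, 0) → Z = 25/2
  (0, 1) → Z = 11
  (4/3, 0) → Z = 40/3
The feasible region is unbounded (it extends along (0, 1), (8, 3)), but Z strictly increases along every unbounded feasible direction, so there is no improving ray and the minimum is attained at a vertex.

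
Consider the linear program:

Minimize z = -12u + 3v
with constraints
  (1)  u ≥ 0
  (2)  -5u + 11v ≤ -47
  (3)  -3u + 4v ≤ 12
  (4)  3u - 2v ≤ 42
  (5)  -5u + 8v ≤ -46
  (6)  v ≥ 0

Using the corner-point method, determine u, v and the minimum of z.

Extreme points and z = -12u + 3v:
  (16, 3) → z = -183
  (47/5, 0) → z = -564/5
  (14, 0) → z = -168

The binding constraints are -5u + 11v = -47 and 3u - 2v = 42.
Solving simultaneously gives u = 16, v = 3.

u = 16, v = 3, minimum z = -183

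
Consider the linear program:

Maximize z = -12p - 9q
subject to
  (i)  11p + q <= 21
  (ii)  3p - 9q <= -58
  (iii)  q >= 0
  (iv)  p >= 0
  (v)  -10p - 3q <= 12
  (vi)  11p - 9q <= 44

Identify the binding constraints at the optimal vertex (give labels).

(ii) and (iv)

Extreme points and z = -12p - 9q:
  (131/102, 701/102) → z = -2627/34
  (0, 21) → z = -189
  (0, 58/9) → z = -58

The maximum is at (0, 58/9). Substituting into each constraint, equality holds for (ii) and (iv); the remaining constraints have slack.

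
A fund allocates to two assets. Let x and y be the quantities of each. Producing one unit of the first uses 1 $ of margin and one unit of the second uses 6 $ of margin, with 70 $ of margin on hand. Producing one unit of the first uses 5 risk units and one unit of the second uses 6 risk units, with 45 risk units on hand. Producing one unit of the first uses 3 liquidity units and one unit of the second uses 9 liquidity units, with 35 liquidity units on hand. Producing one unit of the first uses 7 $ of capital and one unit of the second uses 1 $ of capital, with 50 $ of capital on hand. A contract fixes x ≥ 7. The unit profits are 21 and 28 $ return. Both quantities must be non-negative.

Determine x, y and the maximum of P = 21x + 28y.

x = 7, y = 1, maximum P = 175

Vertices and P = 21x + 28y:
  (50/7, 0) → P = 150
  (7, 0) → P = 147
  (7, 1) → P = 175

At the optimal vertex, 7x + y = 50 and x = 7.
Solving simultaneously gives x = 7, y = 1.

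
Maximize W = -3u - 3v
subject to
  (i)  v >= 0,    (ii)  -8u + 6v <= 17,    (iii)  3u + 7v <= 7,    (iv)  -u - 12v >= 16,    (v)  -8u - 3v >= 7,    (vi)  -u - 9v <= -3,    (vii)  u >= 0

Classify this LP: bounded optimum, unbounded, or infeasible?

The boundaries -u - 9v = -3 and u = 0 meet at (0, 1/3), but that point violates -u - 12v ≥ 16. Every candidate vertex is excluded by some other constraint, so the feasible region is empty.

infeasible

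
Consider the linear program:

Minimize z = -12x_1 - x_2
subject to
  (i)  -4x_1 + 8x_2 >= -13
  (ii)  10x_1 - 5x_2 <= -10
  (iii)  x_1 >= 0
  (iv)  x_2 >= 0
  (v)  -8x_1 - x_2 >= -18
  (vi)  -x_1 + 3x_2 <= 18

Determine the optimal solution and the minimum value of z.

x_1 = 8/5, x_2 = 26/5, minimum z = -122/5

Corner points and z = -12x_1 - x_2:
  (0, 2) → z = -2
  (8/5, 26/5) → z = -122/5
  (0, 6) → z = -6
  (36/25, 162/25) → z = -594/25

The optimum lies where 10x_1 - 5x_2 = -10 and -8x_1 - x_2 = -18.
Solving simultaneously gives x_1 = 8/5, x_2 = 26/5.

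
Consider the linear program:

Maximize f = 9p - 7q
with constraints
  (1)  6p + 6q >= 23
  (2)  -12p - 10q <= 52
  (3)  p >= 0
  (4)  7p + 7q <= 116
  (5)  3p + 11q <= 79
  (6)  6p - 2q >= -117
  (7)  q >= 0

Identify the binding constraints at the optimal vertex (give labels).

Feasible corners and f = 9p - 7q:
  (0, 23/6) → f = -161/6
  (23/6, 0) → f = 69/2
  (0, 79/11) → f = -553/11
  (723/56, 205/56) → f = 634/7
  (116/7, 0) → f = 1044/7

The maximum is at (116/7, 0). Substituting into each constraint, equality holds for (4) and (7); the remaining constraints have slack.

(4) and (7)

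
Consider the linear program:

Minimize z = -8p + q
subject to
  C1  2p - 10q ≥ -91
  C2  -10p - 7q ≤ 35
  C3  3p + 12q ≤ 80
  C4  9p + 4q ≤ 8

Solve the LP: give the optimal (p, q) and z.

p = 196/23, q = -395/23, minimum z = -1963/23

Feasible corners and z = -8p + q:
  (-329/38, 140/19) → z = 1456/19
  (-146/27, 433/54) → z = 923/18
  (196/23, -395/23) → z = -1963/23
  (-7/3, 29/4) → z = 311/12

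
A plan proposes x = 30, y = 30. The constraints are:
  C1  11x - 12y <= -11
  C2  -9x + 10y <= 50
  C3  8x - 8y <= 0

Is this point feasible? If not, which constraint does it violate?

C1: -30 ≤ -11 ✓
C2: 30 ≤ 50 ✓
C3: 0 ≤ 0 ✓

feasible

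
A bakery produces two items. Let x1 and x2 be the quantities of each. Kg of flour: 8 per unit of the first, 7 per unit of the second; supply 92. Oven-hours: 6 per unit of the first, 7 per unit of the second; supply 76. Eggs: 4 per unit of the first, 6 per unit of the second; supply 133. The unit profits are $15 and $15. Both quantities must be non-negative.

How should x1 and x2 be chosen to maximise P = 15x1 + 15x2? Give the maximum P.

x1 = 8, x2 = 4, maximum P = 180

Feasible corners and P = 15x1 + 15x2:
  (0, 0) → P = 0
  (0, 76/7) → P = 1140/7
  (23/2, 0) → P = 345/2
  (8, 4) → P = 180

At the optimal vertex, 8x1 + 7x2 = 92 and 6x1 + 7x2 = 76.
Solving simultaneously gives x1 = 8, x2 = 4.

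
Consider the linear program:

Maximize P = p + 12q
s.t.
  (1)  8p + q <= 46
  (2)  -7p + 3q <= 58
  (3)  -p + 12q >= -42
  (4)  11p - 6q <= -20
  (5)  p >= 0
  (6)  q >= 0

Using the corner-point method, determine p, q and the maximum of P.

Corner points and P = p + 12q:
  (80/31, 786/31) → P = 9512/31
  (256/59, 666/59) → P = 8248/59
  (0, 58/3) → P = 232
  (0, 10/3) → P = 40

p = 80/31, q = 786/31, maximum P = 9512/31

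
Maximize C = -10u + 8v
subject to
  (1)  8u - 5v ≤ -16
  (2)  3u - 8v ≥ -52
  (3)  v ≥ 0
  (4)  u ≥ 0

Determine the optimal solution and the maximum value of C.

u = 0, v = 13/2, maximum C = 52

Corner points and C = -10u + 8v:
  (132/49, 368/49) → C = 232/7
  (0, 16/5) → C = 128/5
  (0, 13/2) → C = 52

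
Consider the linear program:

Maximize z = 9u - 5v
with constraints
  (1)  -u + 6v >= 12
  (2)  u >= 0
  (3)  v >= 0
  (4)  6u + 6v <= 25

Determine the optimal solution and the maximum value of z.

u = 13/7, v = 97/42, maximum z = 31/6

Extreme points and z = 9u - 5v:
  (0, 2) → z = -10
  (13/7, 97/42) → z = 31/6
  (0, 25/6) → z = -125/6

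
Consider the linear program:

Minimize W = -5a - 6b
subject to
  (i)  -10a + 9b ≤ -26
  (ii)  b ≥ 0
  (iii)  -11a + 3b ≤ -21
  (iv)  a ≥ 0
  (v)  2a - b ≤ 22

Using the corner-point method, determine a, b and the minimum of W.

a = 43/2, b = 21, minimum W = -467/2

The optimum lies where -10a + 9b = -26 and 2a - b = 22.
Solving simultaneously gives a = 43/2, b = 21.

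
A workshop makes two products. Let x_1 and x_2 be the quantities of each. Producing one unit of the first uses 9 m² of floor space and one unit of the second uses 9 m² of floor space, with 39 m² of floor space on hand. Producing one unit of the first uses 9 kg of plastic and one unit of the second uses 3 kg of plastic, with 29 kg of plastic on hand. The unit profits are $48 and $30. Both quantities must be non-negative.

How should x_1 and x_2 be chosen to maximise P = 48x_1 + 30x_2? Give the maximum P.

x_1 = 8/3, x_2 = 5/3, maximum P = 178

Vertices and P = 48x_1 + 30x_2:
  (0, 0) → P = 0
  (0, 13/3) → P = 130
  (29/9, 0) → P = 464/3
  (8/3, 5/3) → P = 178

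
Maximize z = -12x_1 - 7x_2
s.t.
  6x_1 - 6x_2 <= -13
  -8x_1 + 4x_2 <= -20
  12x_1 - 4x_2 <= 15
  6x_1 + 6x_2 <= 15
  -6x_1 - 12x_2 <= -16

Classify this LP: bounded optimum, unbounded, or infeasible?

infeasible

The boundaries 6x_1 - 6x_2 = -13 and 6x_1 + 6x_2 = 15 meet at (1/6, 7/3), but that point violates -8x_1 + 4x_2 ≤ -20. Every candidate vertex is excluded by some other constraint, so the feasible region is empty.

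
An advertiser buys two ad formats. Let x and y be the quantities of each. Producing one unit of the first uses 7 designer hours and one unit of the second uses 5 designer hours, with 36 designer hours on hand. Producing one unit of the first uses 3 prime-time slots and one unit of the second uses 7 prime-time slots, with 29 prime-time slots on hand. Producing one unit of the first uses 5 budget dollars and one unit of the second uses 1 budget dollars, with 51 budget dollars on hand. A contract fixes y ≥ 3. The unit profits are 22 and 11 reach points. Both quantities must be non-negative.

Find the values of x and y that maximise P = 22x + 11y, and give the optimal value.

x = 8/3, y = 3, maximum P = 275/3

Corner points and P = 22x + 11y:
  (0, 29/7) → P = 319/7
  (0, 3) → P = 33
  (8/3, 3) → P = 275/3

The binding constraints are 3x + 7y = 29 and y = 3.
Solving simultaneously gives x = 8/3, y = 3.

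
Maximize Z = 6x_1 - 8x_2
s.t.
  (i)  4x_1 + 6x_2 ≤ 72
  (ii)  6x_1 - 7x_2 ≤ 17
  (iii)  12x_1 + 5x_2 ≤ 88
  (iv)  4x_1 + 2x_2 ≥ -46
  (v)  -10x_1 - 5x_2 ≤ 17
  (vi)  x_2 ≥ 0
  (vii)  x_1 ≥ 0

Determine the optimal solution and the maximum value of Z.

x_1 = 17/6, x_2 = 0, maximum Z = 17

Corner points and Z = 6x_1 - 8x_2:
  (42/13, 128/13) → Z = -772/13
  (0, 12) → Z = -96
  (701/114, 54/19) → Z = 269/19
  (17/6, 0) → Z = 17
  (0, 0) → Z = 0

At the optimal vertex, 6x_1 - 7x_2 = 17 and x_2 = 0.
Solving simultaneously gives x_1 = 17/6, x_2 = 0.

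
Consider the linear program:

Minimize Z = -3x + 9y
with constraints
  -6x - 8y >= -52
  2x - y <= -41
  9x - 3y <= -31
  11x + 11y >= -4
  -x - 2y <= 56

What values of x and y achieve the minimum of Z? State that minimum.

Corner points and Z = -3x + 9y:
  (-138/11, 175/11) → Z = 1989/11
  (-302/11, 298/11) → Z = 3588/11
  (-455/33, 443/33) → Z = 1784/11

x = -455/33, y = 443/33, minimum Z = 1784/11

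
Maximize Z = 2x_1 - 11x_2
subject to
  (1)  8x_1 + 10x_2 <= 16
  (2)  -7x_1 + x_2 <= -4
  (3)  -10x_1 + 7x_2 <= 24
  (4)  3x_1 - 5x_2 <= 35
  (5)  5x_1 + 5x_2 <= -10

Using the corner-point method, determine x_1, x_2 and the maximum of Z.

x_1 = -15/32, x_2 = -233/32, maximum Z = 2533/32

Corner points and Z = 2x_1 - 11x_2:
  (-15/32, -233/32) → Z = 2533/32
  (1/4, -9/4) → Z = 101/4
  (25/8, -41/8) → Z = 501/8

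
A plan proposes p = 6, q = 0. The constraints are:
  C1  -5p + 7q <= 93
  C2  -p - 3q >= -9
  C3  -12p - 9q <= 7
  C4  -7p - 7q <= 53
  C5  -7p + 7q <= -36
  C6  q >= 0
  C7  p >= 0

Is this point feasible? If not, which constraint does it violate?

C1: -30 ≤ 93 ✓
C2: -6 ≥ -9 ✓
C3: -72 ≤ 7 ✓
C4: -42 ≤ 53 ✓
C5: -42 ≤ -36 ✓
C6: 0 ≥ 0 ✓
C7: 6 ≥ 0 ✓

feasible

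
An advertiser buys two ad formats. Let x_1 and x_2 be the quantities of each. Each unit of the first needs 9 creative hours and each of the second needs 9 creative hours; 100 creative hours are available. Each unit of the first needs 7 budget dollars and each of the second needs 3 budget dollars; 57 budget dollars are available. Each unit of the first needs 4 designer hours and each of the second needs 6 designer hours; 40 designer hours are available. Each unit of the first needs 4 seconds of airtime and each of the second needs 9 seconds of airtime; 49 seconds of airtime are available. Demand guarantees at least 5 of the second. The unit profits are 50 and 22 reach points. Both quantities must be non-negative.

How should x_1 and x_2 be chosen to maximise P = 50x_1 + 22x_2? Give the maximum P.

Feasible corners and P = 50x_1 + 22x_2:
  (0, 49/9) → P = 1078/9
  (0, 5) → P = 110
  (1, 5) → P = 160

The optimum lies where 4x_1 + 9x_2 = 49 and x_2 = 5.
Solving simultaneously gives x_1 = 1, x_2 = 5.

x_1 = 1, x_2 = 5, maximum P = 160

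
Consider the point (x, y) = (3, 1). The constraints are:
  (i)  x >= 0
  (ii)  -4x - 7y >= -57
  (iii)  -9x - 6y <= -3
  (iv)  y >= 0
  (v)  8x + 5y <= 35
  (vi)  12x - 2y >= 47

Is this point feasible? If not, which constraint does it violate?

not feasible — violates (vi)

Constraint (vi): 12x - 2y = 34, which is not ≥ 47. All other constraints are satisfied.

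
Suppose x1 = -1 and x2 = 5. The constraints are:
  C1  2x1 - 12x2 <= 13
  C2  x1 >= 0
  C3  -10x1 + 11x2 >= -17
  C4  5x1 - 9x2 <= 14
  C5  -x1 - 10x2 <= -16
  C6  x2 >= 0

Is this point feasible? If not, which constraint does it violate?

Constraint C2: x1 = -1, which is not ≥ 0. All other constraints are satisfied.

not feasible — violates C2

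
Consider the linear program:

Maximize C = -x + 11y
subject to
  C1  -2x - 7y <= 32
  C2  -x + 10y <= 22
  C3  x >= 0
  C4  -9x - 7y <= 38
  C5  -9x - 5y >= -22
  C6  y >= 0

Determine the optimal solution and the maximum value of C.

Extreme points and C = -x + 11y:
  (0, 11/5) → C = 121/5
  (22/19, 44/19) → C = 462/19
  (0, 0) → C = 0
  (22/9, 0) → C = -22/9

At the optimal vertex, -x + 10y = 22 and -9x - 5y = -22.
Solving simultaneously gives x = 22/19, y = 44/19.

x = 22/19, y = 44/19, maximum C = 462/19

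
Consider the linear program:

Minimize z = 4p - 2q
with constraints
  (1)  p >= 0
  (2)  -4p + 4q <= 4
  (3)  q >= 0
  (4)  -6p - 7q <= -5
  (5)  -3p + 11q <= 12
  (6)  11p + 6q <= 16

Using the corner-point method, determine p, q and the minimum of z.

Extreme points and z = 4p - 2q:
  (0, 1) → z = -2
  (0, 5/7) → z = -10/7
  (1/8, 9/8) → z = -7/4
  (5/6, 0) → z = 10/3
  (16/11, 0) → z = 64/11
  (104/139, 180/139) → z = 56/139

At the optimal vertex, p = 0 and -4p + 4q = 4.
Solving simultaneously gives p = 0, q = 1.

p = 0, q = 1, minimum z = -2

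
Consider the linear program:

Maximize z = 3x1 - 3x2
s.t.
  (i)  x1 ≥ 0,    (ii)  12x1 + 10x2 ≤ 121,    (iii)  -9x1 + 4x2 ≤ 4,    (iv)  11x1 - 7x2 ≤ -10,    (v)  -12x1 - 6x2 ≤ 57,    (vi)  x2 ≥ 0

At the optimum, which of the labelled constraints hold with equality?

Corner points and z = 3x1 - 3x2:
  (74/23, 379/46) → z = -693/46
  (747/194, 1451/194) → z = -1056/97
  (12/19, 46/19) → z = -102/19

The maximum is at (12/19, 46/19). Substituting into each constraint, equality holds for (iii) and (iv); the remaining constraints have slack.

(iii) and (iv)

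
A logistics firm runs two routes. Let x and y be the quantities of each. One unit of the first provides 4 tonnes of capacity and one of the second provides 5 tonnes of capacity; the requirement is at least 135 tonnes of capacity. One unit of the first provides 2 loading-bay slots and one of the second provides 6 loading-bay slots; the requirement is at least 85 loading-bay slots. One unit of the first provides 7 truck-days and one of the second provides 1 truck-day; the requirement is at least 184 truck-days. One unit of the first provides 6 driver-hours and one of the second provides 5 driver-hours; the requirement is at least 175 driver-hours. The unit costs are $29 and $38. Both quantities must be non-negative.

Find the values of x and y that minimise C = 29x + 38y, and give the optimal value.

Feasible corners and C = 29x + 38y:
  (0, 184) → C = 6992
  (85/2, 0) → C = 2465/2
  (55/2, 5) → C = 1975/2
  (785/31, 209/31) → C = 30707/31
The feasible region is unbounded (it extends along (0, 1), (1, 0)), but C strictly increases along every unbounded feasible direction, so there is no improving ray and the minimum is attained at a vertex.

The optimum lies where 4x + 5y = 135 and 2x + 6y = 85.
Solving simultaneously gives x = 55/2, y = 5.

x = 55/2, y = 5, minimum C = 1975/2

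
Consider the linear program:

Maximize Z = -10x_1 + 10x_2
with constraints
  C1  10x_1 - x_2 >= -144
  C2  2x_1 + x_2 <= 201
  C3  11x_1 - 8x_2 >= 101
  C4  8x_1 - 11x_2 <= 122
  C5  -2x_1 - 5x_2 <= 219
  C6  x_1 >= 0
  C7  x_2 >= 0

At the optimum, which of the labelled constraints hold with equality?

Extreme points and Z = -10x_1 + 10x_2:
  (1709/27, 2009/27) → Z = 1000/9
  (2333/30, 682/15) → Z = -323
  (101/11, 0) → Z = -1010/11
  (61/4, 0) → Z = -305/2

The maximum is at (1709/27, 2009/27). Substituting into each constraint, equality holds for C2 and C3; the remaining constraints have slack.

C2 and C3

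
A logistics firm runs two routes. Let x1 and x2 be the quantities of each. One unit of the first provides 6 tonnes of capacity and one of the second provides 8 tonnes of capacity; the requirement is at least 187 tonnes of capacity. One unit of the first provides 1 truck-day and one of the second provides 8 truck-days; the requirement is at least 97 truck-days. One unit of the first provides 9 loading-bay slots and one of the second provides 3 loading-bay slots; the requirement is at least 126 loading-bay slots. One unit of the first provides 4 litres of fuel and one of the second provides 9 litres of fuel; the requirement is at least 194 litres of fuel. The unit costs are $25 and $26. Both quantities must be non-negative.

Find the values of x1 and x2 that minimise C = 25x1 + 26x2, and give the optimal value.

Vertices and C = 25x1 + 26x2:
  (0, 42) → C = 1092
  (97, 0) → C = 2425
  (679/23, 194/23) → C = 22019/23
  (8, 18) → C = 668
The feasible region is unbounded (it extends along (0, 1), (1, 0)), but C strictly increases along every unbounded feasible direction, so there is no improving ray and the minimum is attained at a vertex.

x1 = 8, x2 = 18, minimum C = 668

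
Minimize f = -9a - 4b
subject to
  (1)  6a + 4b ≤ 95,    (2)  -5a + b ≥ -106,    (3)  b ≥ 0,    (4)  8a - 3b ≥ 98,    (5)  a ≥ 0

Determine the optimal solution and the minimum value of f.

Extreme points and f = -9a - 4b:
  (95/6, 0) → f = -285/2
  (677/50, 86/25) → f = -6781/50
  (49/4, 0) → f = -441/4

The binding constraints are 6a + 4b = 95 and b = 0.
Solving simultaneously gives a = 95/6, b = 0.

a = 95/6, b = 0, minimum f = -285/2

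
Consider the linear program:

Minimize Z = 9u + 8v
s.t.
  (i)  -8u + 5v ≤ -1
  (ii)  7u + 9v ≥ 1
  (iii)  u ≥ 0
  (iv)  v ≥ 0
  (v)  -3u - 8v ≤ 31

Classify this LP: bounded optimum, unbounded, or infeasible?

bounded optimum

Vertices and Z = 9u + 8v:
  (14/107, 1/107) → Z = 134/107
  (1/7, 0) → Z = 9/7
The feasible region has finitely many vertices and no improving ray; the minimum is 134/107 at (14/107, 1/107).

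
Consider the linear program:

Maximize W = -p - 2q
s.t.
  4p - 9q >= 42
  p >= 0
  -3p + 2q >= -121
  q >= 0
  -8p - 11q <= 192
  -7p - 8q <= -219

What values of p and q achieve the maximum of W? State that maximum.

p = 219/7, q = 0, maximum W = -219/7

Corner points and W = -p - 2q:
  (1005/19, 358/19) → W = -1721/19
  (2307/95, 582/95) → W = -3471/95
  (121/3, 0) → W = -121/3
  (219/7, 0) → W = -219/7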